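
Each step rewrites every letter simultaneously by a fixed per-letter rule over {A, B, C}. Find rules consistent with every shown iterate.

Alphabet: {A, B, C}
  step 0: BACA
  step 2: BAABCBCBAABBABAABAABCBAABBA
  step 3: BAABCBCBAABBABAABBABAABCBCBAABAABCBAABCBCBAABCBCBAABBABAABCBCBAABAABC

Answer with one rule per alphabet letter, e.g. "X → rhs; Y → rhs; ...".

A->BC, B->BAA, C->BBA

  step 2 ⇒ step 3: BAABCBCBAABBABAABAABCBAABBA ⇒ BAA·BC·BC·BAA·BBA·BAA·BBA·BAA·BC·BC·BAA·BAA·BC·BAA·BC·BC·BAA·BC·BC·BAA·BBA·BAA·BC·BC·BAA·BAA·BC
    A ↦ BC
    B ↦ BAA
    C ↦ BBA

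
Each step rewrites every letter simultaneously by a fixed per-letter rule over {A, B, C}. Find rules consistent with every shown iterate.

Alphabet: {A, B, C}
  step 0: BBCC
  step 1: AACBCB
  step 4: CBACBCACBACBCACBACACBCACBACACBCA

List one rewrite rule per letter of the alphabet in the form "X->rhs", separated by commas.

  step 0 ⇒ step 1: BBCC ⇒ A·A·CB·CB
    B ↦ A
    C ↦ CB
    A ↦ CA  (constrained at step 1)

A->CA, B->A, C->CB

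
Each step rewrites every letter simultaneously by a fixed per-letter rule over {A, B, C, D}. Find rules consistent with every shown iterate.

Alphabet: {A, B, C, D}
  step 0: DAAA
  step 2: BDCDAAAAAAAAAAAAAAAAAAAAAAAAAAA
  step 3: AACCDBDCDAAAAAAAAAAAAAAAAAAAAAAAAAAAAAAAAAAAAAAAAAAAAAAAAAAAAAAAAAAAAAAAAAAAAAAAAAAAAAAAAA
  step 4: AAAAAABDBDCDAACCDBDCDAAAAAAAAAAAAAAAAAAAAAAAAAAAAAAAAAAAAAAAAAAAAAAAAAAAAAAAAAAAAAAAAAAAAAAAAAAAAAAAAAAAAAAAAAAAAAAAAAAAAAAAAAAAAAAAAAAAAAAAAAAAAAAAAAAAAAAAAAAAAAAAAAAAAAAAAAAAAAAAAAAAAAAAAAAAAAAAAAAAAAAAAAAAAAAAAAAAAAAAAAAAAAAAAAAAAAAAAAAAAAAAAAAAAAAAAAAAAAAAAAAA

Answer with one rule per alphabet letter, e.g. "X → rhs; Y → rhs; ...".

A->AAA, B->AAC, C->BD, D->CD

  step 3 ⇒ step 4: AACCDBDCDAAAAAAAAAAAAAAAAAAAAAAAAAAAAAAAAAAAAAAAAAAAAAAAAAAAAAAAAAAAAAAAAAAAAAAAAAAAAAAAAA ⇒ AAA·AAA·BD·BD·CD·AAC·CD·BD·CD·AAA·AAA·AAA·AAA·AAA·AAA·AAA·AAA·AAA·AAA·AAA·AAA·AAA·AAA·AAA·AAA·AAA·AAA·AAA·AAA·AAA·AAA·AAA·AAA·AAA·AAA·AAA·AAA·AAA·AAA·AAA·AAA·AAA·AAA·AAA·AAA·AAA·AAA·AAA·AAA·AAA·AAA·AAA·AAA·AAA·AAA·AAA·AAA·AAA·AAA·AAA·AAA·AAA·AAA·AAA·AAA·AAA·AAA·AAA·AAA·AAA·AAA·AAA·AAA·AAA·AAA·AAA·AAA·AAA·AAA·AAA·AAA·AAA·AAA·AAA·AAA·AAA·AAA·AAA·AAA·AAA
    A ↦ AAA
    B ↦ AAC
    C ↦ BD
    D ↦ CD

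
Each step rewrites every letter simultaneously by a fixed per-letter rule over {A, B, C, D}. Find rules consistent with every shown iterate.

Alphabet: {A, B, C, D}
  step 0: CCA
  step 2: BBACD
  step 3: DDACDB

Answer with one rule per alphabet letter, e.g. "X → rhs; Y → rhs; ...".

A->AC, B->D, C->D, D->B

  step 2 ⇒ step 3: BBACD ⇒ D·D·AC·D·B
    A ↦ AC
    B ↦ D
    C ↦ D
    D ↦ B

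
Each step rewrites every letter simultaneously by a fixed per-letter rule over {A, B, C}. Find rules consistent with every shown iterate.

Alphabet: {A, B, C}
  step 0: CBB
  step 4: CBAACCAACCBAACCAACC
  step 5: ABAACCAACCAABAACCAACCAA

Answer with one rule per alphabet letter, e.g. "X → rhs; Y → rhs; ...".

  step 4 ⇒ step 5: CBAACCAACCBAACCAACC ⇒ A·BAA·C·C·A·A·C·C·A·A·BAA·C·C·A·A·C·C·A·A
    A ↦ C
    B ↦ BAA
    C ↦ A

A->C, B->BAA, C->A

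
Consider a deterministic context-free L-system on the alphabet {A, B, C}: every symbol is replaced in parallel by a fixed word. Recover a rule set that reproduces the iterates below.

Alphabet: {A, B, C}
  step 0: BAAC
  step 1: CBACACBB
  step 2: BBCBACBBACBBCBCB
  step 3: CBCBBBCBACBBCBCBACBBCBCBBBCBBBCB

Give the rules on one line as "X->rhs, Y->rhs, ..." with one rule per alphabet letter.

  step 2 ⇒ step 3: BBCBACBBACBBCBCB ⇒ CB·CB·BB·CB·AC·BB·CB·CB·AC·BB·CB·CB·BB·CB·BB·CB
    A ↦ AC
    B ↦ CB
    C ↦ BB

A->AC, B->CB, C->BB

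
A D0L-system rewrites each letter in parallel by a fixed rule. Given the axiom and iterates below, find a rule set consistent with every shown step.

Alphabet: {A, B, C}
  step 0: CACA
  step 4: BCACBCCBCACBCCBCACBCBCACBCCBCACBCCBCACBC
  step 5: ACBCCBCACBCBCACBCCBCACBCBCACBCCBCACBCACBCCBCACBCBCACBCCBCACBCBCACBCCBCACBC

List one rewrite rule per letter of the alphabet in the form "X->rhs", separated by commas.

A->C, B->AC, C->BC

  step 4 ⇒ step 5: BCACBCCBCACBCCBCACBCBCACBCCBCACBCCBCACBC ⇒ AC·BC·C·BC·AC·BC·BC·AC·BC·C·BC·AC·BC·BC·AC·BC·C·BC·AC·BC·AC·BC·C·BC·AC·BC·BC·AC·BC·C·BC·AC·BC·BC·AC·BC·C·BC·AC·BC
    A ↦ C
    B ↦ AC
    C ↦ BC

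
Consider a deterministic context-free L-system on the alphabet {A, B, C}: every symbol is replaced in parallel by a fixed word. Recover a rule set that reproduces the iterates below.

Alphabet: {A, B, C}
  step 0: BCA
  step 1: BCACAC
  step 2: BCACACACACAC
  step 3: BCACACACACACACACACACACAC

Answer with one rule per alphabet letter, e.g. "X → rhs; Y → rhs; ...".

A->AC, B->BC, C->AC

  step 2 ⇒ step 3: BCACACACACAC ⇒ BC·AC·AC·AC·AC·AC·AC·AC·AC·AC·AC·AC
    A ↦ AC
    B ↦ BC
    C ↦ AC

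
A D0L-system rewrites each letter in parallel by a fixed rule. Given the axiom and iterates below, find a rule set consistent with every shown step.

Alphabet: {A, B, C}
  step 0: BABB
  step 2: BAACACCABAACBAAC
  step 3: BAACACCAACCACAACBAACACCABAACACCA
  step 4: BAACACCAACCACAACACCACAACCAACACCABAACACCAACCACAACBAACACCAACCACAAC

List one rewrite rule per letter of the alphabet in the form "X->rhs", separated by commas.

  step 3 ⇒ step 4: BAACACCAACCACAACBAACACCABAACACCA ⇒ BA·AC·AC·CA·AC·CA·CA·AC·AC·CA·CA·AC·CA·AC·AC·CA·BA·AC·AC·CA·AC·CA·CA·AC·BA·AC·AC·CA·AC·CA·CA·AC
    A ↦ AC
    B ↦ BA
    C ↦ CA

A->AC, B->BA, C->CA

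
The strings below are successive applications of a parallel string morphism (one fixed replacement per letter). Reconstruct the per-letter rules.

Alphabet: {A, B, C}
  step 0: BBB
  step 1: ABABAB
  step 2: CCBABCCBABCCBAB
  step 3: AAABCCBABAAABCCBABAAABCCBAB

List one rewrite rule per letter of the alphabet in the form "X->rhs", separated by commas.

  step 2 ⇒ step 3: CCBABCCBABCCBAB ⇒ A·A·AB·CCB·AB·A·A·AB·CCB·AB·A·A·AB·CCB·AB
    A ↦ CCB
    B ↦ AB
    C ↦ A

A->CCB, B->AB, C->A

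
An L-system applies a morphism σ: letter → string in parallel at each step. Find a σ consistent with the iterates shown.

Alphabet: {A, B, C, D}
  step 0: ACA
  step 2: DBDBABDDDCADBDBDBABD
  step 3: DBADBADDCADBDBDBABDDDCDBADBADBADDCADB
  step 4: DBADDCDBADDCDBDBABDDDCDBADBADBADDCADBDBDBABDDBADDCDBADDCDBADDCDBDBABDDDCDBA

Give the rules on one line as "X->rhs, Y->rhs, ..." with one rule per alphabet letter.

A->DDC, B->A, C->ABD, D->DB

  step 3 ⇒ step 4: DBADBADDCADBDBDBABDDDCDBADBADBADDCADB ⇒ DB·A·DDC·DB·A·DDC·DB·DB·ABD·DDC·DB·A·DB·A·DB·A·DDC·A·DB·DB·DB·ABD·DB·A·DDC·DB·A·DDC·DB·A·DDC·DB·DB·ABD·DDC·DB·A
    A ↦ DDC
    B ↦ A
    C ↦ ABD
    D ↦ DB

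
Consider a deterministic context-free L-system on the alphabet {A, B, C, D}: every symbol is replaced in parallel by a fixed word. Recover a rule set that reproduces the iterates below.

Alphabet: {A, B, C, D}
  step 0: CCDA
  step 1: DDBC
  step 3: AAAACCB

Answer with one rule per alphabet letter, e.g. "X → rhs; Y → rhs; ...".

A->C, B->AA, C->D, D->B

  step 0 ⇒ step 1: CCDA ⇒ D·D·B·C
    A ↦ C
    C ↦ D
    D ↦ B
    B ↦ AA  (constrained at step 1)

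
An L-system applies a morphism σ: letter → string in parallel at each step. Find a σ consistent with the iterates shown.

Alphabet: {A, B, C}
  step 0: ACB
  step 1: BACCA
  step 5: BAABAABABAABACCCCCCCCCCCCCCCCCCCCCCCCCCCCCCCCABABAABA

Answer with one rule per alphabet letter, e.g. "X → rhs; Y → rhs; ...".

A->BA, B->A, C->CC

  step 0 ⇒ step 1: ACB ⇒ BA·CC·A
    A ↦ BA
    B ↦ A
    C ↦ CC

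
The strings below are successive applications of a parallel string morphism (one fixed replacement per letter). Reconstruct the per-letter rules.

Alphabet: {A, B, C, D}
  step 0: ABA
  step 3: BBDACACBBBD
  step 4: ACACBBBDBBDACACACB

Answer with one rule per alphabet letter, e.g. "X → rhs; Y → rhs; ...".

  step 3 ⇒ step 4: BBDACACBBBD ⇒ AC·AC·B·B·BD·B·BD·AC·AC·AC·B
    A ↦ B
    B ↦ AC
    C ↦ BD
    D ↦ B

A->B, B->AC, C->BD, D->B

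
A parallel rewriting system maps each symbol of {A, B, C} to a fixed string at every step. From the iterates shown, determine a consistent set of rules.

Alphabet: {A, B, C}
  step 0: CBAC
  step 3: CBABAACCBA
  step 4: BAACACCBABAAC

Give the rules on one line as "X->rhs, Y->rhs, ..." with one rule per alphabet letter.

A->C, B->A, C->BA

  step 3 ⇒ step 4: CBABAACCBA ⇒ BA·A·C·A·C·C·BA·BA·A·C
    A ↦ C
    B ↦ A
    C ↦ BA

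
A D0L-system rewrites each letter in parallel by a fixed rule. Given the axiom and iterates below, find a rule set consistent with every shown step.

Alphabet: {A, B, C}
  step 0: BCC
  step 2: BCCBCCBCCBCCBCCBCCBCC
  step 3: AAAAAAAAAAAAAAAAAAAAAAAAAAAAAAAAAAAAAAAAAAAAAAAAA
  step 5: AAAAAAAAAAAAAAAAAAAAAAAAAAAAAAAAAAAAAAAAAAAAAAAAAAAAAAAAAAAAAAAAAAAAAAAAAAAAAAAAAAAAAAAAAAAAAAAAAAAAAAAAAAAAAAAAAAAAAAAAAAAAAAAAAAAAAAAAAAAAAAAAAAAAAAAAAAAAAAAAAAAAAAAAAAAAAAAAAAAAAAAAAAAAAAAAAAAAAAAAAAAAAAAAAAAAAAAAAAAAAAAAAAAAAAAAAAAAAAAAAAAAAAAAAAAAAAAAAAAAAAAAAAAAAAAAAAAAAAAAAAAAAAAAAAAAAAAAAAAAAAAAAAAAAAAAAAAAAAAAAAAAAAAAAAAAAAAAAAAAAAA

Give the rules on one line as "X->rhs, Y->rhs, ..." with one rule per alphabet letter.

  step 2 ⇒ step 3: BCCBCCBCCBCCBCCBCCBCC ⇒ A·AAA·AAA·A·AAA·AAA·A·AAA·AAA·A·AAA·AAA·A·AAA·AAA·A·AAA·AAA·A·AAA·AAA
    B ↦ A
    C ↦ AAA
    A ↦ BCC  (constrained at step 3)

A->BCC, B->A, C->AAA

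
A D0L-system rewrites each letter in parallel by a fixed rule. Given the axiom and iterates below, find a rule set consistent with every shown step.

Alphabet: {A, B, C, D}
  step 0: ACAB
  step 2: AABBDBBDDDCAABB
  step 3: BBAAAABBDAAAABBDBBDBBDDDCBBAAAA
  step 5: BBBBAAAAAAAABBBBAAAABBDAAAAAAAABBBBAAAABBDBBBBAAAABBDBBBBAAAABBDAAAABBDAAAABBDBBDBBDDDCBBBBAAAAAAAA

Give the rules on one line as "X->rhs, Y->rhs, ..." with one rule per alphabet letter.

  step 2 ⇒ step 3: AABBDBBDDDCAABB ⇒ B·B·AA·AA·BBD·AA·AA·BBD·BBD·BBD·DDC·B·B·AA·AA
    A ↦ B
    B ↦ AA
    C ↦ DDC
    D ↦ BBD

A->B, B->AA, C->DDC, D->BBD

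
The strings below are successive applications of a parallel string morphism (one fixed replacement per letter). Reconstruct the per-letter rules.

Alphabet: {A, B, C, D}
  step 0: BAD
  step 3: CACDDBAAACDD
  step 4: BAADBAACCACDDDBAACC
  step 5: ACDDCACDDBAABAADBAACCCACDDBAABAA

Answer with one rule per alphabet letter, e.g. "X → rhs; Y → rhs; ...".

  step 4 ⇒ step 5: BAADBAACCACDDDBAACC ⇒ AC·D·D·C·AC·D·D·BAA·BAA·D·BAA·C·C·C·AC·D·D·BAA·BAA
    A ↦ D
    B ↦ AC
    C ↦ BAA
    D ↦ C

A->D, B->AC, C->BAA, D->C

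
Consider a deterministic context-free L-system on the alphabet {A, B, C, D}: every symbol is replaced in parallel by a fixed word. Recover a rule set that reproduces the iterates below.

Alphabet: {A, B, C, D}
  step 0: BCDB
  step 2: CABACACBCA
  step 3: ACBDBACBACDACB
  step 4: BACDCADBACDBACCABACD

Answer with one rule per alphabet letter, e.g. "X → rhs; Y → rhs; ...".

A->B, B->D, C->AC, D->CA

  step 3 ⇒ step 4: ACBDBACBACDACB ⇒ B·AC·D·CA·D·B·AC·D·B·AC·CA·B·AC·D
    A ↦ B
    B ↦ D
    C ↦ AC
    D ↦ CA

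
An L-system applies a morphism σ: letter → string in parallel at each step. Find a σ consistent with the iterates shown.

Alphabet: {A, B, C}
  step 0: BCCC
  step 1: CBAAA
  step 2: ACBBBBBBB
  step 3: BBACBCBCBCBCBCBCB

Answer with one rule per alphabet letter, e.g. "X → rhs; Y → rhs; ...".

  step 2 ⇒ step 3: ACBBBBBBB ⇒ BB·A·CB·CB·CB·CB·CB·CB·CB
    A ↦ BB
    B ↦ CB
    C ↦ A

A->BB, B->CB, C->A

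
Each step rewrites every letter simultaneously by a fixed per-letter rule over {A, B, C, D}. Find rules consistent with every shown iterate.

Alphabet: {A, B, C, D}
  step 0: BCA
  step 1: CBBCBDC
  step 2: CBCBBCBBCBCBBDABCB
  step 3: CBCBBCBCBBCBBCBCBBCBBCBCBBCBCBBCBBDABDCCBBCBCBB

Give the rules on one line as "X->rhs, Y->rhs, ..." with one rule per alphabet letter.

A->DC, B->CBB, C->CB, D->DAB

  step 2 ⇒ step 3: CBCBBCBBCBCBBDABCB ⇒ CB·CBB·CB·CBB·CBB·CB·CBB·CBB·CB·CBB·CB·CBB·CBB·DAB·DC·CBB·CB·CBB
    A ↦ DC
    B ↦ CBB
    C ↦ CB
    D ↦ DAB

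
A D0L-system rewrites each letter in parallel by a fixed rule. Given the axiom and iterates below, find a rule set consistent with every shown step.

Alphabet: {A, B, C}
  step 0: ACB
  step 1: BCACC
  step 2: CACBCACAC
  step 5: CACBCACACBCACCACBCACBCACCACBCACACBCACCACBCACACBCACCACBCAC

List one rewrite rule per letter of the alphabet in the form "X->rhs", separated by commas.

  step 1 ⇒ step 2: BCACC ⇒ C·AC·BC·AC·AC
    A ↦ BC
    B ↦ C
    C ↦ AC

A->BC, B->C, C->AC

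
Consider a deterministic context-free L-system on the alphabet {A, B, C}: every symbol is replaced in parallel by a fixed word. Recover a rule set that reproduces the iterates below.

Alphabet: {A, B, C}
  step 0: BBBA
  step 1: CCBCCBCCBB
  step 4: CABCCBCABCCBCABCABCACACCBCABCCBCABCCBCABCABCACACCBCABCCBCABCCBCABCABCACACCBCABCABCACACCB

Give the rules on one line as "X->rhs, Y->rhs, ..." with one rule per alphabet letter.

  step 0 ⇒ step 1: BBBA ⇒ CCB·CCB·CCB·B
    A ↦ B
    B ↦ CCB
    C ↦ CA  (constrained at step 1)

A->B, B->CCB, C->CA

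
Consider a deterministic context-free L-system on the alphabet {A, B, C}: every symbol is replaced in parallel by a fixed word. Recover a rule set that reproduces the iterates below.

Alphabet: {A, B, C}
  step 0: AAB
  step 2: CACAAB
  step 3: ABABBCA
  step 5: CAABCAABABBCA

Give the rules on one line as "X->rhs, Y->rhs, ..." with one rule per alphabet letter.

  step 2 ⇒ step 3: CACAAB ⇒ A·B·A·B·B·CA
    A ↦ B
    B ↦ CA
    C ↦ A

A->B, B->CA, C->A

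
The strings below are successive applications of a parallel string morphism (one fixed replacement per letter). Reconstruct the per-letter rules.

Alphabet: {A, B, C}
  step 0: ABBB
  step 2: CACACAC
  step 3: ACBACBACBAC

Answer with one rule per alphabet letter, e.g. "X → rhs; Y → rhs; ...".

A->B, B->C, C->AC

  step 2 ⇒ step 3: CACACAC ⇒ AC·B·AC·B·AC·B·AC
    A ↦ B
    C ↦ AC
    B ↦ C  (constrained at step 0)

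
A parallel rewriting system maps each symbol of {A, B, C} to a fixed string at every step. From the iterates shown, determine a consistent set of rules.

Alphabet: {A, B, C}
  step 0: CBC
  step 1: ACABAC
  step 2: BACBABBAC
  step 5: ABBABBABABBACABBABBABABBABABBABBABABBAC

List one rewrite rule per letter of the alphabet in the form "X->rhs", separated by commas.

  step 1 ⇒ step 2: ACABAC ⇒ B·AC·B·AB·B·AC
    A ↦ B
    B ↦ AB
    C ↦ AC

A->B, B->AB, C->AC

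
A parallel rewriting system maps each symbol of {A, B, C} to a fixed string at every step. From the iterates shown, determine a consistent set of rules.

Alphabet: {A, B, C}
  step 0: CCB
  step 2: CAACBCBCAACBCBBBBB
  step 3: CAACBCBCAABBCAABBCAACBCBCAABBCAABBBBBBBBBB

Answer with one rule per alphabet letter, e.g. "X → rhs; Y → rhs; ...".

  step 2 ⇒ step 3: CAACBCBCAACBCBBBBB ⇒ CAA·CB·CB·CAA·BB·CAA·BB·CAA·CB·CB·CAA·BB·CAA·BB·BB·BB·BB·BB
    A ↦ CB
    B ↦ BB
    C ↦ CAA

A->CB, B->BB, C->CAA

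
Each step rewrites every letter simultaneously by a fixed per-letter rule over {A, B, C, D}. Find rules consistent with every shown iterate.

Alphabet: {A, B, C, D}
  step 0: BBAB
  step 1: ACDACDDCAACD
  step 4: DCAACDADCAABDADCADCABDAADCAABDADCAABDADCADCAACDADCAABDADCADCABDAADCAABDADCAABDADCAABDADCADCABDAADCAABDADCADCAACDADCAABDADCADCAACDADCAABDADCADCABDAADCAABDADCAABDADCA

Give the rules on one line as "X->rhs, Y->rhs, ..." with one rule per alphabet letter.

A->DCA, B->ACD, C->BDA, D->A

  step 0 ⇒ step 1: BBAB ⇒ ACD·ACD·DCA·ACD
    A ↦ DCA
    B ↦ ACD
    C ↦ BDA  (constrained at step 1)
    D ↦ A  (constrained at step 1)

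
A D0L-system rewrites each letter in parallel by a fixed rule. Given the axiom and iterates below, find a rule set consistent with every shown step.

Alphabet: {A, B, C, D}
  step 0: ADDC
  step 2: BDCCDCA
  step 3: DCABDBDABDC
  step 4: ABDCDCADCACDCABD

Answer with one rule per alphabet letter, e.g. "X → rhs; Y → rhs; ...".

  step 3 ⇒ step 4: DCABDBDABDC ⇒ A·BD·C·DC·A·DC·A·C·DC·A·BD
    A ↦ C
    B ↦ DC
    C ↦ BD
    D ↦ A

A->C, B->DC, C->BD, D->A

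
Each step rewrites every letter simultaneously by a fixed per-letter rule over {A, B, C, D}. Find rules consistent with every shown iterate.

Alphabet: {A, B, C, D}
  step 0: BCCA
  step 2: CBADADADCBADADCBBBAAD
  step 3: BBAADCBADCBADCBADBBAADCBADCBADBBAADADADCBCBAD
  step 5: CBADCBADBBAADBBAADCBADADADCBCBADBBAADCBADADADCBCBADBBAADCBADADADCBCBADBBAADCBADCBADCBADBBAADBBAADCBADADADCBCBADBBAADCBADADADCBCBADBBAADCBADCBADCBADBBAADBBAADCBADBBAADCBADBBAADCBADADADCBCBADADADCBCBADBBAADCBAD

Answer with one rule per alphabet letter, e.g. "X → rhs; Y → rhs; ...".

A->CB, B->AD, C->BBA, D->AD

  step 2 ⇒ step 3: CBADADADCBADADCBBBAAD ⇒ BBA·AD·CB·AD·CB·AD·CB·AD·BBA·AD·CB·AD·CB·AD·BBA·AD·AD·AD·CB·CB·AD
    A ↦ CB
    B ↦ AD
    C ↦ BBA
    D ↦ AD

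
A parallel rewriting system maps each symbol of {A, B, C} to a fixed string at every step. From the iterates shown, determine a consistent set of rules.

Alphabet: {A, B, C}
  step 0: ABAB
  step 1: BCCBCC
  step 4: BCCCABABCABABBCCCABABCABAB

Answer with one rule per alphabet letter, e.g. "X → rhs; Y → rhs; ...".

  step 0 ⇒ step 1: ABAB ⇒ BC·C·BC·C
    A ↦ BC
    B ↦ C
    C ↦ AB  (constrained at step 1)

A->BC, B->C, C->AB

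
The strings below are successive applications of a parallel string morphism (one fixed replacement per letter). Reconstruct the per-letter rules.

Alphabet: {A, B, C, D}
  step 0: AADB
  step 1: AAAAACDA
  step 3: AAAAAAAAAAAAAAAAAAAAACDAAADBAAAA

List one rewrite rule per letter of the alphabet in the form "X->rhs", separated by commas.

  step 0 ⇒ step 1: AADB ⇒ AA·AA·AC·DA
    A ↦ AA
    B ↦ DA
    D ↦ AC
    C ↦ DB  (constrained at step 1)

A->AA, B->DA, C->DB, D->AC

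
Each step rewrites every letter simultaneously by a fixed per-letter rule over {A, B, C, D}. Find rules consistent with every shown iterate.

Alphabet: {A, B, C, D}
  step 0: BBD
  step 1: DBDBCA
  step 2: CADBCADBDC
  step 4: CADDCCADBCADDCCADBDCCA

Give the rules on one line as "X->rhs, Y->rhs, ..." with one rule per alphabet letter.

A->C, B->DB, C->D, D->CA

  step 1 ⇒ step 2: DBDBCA ⇒ CA·DB·CA·DB·D·C
    A ↦ C
    B ↦ DB
    C ↦ D
    D ↦ CA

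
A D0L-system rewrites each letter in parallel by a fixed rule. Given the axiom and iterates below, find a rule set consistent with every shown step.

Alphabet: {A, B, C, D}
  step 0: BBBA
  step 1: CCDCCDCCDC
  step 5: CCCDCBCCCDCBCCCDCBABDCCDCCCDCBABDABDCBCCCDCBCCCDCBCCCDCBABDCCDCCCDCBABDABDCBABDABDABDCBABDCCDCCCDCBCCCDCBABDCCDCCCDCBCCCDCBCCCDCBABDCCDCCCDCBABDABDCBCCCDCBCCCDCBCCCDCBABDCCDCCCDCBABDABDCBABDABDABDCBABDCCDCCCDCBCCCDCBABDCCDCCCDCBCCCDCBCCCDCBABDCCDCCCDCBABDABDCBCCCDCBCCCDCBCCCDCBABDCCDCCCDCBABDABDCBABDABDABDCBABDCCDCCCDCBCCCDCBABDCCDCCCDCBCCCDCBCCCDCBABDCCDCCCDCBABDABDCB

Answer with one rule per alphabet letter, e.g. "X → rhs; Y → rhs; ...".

A->C, B->CCD, C->ABD, D->CB

  step 0 ⇒ step 1: BBBA ⇒ CCD·CCD·CCD·C
    A ↦ C
    B ↦ CCD
    C ↦ ABD  (constrained at step 1)
    D ↦ CB  (constrained at step 1)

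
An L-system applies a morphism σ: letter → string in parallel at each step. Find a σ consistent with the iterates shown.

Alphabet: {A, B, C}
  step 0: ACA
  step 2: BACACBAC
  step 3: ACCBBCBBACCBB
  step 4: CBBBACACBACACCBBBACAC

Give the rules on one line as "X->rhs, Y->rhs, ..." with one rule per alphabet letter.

A->CB, B->AC, C->B

  step 3 ⇒ step 4: ACCBBCBBACCBB ⇒ CB·B·B·AC·AC·B·AC·AC·CB·B·B·AC·AC
    A ↦ CB
    B ↦ AC
    C ↦ B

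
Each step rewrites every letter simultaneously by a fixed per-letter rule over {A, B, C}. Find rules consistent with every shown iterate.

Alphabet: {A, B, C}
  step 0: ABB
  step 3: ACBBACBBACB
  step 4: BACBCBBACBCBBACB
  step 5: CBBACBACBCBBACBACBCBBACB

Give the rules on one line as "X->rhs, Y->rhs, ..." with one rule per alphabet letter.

  step 4 ⇒ step 5: BACBCBBACBCBBACB ⇒ CB·B·A·CB·A·CB·CB·B·A·CB·A·CB·CB·B·A·CB
    A ↦ B
    B ↦ CB
    C ↦ A

A->B, B->CB, C->A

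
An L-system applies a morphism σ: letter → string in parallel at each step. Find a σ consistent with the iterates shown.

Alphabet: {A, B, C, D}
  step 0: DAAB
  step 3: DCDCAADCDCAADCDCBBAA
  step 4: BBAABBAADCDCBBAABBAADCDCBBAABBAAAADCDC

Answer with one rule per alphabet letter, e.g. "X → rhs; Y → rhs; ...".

  step 3 ⇒ step 4: DCDCAADCDCAADCDCBBAA ⇒ BB·AA·BB·AA·DC·DC·BB·AA·BB·AA·DC·DC·BB·AA·BB·AA·A·A·DC·DC
    A ↦ DC
    B ↦ A
    C ↦ AA
    D ↦ BB

A->DC, B->A, C->AA, D->BB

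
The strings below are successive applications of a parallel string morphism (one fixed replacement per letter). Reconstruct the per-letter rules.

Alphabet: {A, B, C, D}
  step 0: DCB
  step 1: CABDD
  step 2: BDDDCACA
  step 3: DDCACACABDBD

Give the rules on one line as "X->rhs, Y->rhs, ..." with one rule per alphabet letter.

  step 2 ⇒ step 3: BDDDCACA ⇒ DD·CA·CA·CA·B·D·B·D
    A ↦ D
    B ↦ DD
    C ↦ B
    D ↦ CA

A->D, B->DD, C->B, D->CA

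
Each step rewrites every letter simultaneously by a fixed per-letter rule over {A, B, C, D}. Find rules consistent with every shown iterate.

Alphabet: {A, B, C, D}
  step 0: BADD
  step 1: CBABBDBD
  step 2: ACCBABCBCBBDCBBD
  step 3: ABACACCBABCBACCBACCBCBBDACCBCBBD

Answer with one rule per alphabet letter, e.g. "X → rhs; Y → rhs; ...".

A->AB, B->CB, C->AC, D->BD

  step 2 ⇒ step 3: ACCBABCBCBBDCBBD ⇒ AB·AC·AC·CB·AB·CB·AC·CB·AC·CB·CB·BD·AC·CB·CB·BD
    A ↦ AB
    B ↦ CB
    C ↦ AC
    D ↦ BD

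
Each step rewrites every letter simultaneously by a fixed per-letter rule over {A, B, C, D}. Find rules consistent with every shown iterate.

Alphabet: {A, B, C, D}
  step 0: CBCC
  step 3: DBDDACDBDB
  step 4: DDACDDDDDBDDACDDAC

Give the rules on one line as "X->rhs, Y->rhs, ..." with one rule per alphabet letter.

  step 3 ⇒ step 4: DBDDACDBDB ⇒ DD·AC·DD·DD·D·B·DD·AC·DD·AC
    A ↦ D
    B ↦ AC
    C ↦ B
    D ↦ DD

A->D, B->AC, C->B, D->DD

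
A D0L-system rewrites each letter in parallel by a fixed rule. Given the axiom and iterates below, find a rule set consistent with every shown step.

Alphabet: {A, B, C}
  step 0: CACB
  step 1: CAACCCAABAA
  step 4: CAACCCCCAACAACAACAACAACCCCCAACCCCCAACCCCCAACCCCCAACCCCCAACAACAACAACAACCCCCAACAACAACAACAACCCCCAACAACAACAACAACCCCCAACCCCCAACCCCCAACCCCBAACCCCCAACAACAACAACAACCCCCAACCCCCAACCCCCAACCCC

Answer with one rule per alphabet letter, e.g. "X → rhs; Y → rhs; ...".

A->CC, B->BAA, C->CAA

  step 0 ⇒ step 1: CACB ⇒ CAA·CC·CAA·BAA
    A ↦ CC
    B ↦ BAA
    C ↦ CAA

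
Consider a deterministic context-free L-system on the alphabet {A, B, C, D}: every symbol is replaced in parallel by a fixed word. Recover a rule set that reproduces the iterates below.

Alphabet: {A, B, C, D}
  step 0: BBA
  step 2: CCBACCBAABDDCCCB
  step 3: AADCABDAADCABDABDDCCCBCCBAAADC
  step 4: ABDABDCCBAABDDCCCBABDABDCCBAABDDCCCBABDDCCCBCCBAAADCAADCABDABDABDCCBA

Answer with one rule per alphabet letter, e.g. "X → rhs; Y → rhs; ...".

A->ABD, B->DC, C->A, D->CCB

  step 3 ⇒ step 4: AADCABDAADCABDABDDCCCBCCBAAADC ⇒ ABD·ABD·CCB·A·ABD·DC·CCB·ABD·ABD·CCB·A·ABD·DC·CCB·ABD·DC·CCB·CCB·A·A·A·DC·A·A·DC·ABD·ABD·ABD·CCB·A
    A ↦ ABD
    B ↦ DC
    C ↦ A
    D ↦ CCB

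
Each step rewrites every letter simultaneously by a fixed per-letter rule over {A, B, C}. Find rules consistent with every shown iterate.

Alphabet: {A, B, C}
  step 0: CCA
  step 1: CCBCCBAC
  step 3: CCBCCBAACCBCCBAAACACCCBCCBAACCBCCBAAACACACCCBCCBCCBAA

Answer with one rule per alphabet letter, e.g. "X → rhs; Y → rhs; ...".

  step 0 ⇒ step 1: CCA ⇒ CCB·CCB·AC
    A ↦ AC
    C ↦ CCB
    B ↦ AA  (constrained at step 1)

A->AC, B->AA, C->CCB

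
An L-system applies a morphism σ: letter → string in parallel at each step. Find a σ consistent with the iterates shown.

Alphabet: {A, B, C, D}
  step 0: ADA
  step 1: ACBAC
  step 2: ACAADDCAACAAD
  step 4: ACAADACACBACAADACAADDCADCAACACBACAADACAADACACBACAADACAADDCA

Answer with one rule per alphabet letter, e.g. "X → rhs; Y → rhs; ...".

A->AC, B->DCA, C->AAD, D->B

  step 1 ⇒ step 2: ACBAC ⇒ AC·AAD·DCA·AC·AAD
    A ↦ AC
    B ↦ DCA
    C ↦ AAD
  step 0 ⇒ step 1: ADA ⇒ AC·B·AC
    D ↦ B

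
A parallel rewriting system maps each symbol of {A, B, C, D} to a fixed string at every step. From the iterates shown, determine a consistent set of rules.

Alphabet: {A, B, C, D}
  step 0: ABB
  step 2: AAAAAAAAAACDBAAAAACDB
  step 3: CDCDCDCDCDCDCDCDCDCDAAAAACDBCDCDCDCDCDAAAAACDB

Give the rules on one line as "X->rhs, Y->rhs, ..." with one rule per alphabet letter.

  step 2 ⇒ step 3: AAAAAAAAAACDBAAAAACDB ⇒ CD·CD·CD·CD·CD·CD·CD·CD·CD·CD·AA·AAA·CDB·CD·CD·CD·CD·CD·AA·AAA·CDB
    A ↦ CD
    B ↦ CDB
    C ↦ AA
    D ↦ AAA

A->CD, B->CDB, C->AA, D->AAA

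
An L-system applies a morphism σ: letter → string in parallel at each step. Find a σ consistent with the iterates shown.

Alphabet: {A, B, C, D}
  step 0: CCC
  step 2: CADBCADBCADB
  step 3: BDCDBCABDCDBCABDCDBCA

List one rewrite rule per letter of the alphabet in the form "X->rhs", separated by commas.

A->C, B->CA, C->BD, D->DB

  step 2 ⇒ step 3: CADBCADBCADB ⇒ BD·C·DB·CA·BD·C·DB·CA·BD·C·DB·CA
    A ↦ C
    B ↦ CA
    C ↦ BD
    D ↦ DB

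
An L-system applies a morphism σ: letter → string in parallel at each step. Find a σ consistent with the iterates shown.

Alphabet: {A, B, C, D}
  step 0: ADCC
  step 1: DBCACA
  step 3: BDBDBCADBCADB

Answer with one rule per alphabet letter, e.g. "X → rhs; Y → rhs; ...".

A->D, B->BD, C->CA, D->B

  step 0 ⇒ step 1: ADCC ⇒ D·B·CA·CA
    A ↦ D
    C ↦ CA
    D ↦ B
    B ↦ BD  (constrained at step 1)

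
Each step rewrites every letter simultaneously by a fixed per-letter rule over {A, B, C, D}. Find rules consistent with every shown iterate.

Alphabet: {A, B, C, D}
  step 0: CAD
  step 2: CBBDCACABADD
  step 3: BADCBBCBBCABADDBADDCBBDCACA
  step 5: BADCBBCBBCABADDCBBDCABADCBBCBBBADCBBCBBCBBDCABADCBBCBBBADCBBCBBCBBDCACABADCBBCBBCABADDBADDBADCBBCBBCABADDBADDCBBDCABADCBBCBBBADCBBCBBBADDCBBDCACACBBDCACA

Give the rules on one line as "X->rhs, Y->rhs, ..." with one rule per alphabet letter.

A->D, B->CBB, C->BAD, D->CA

  step 2 ⇒ step 3: CBBDCACABADD ⇒ BAD·CBB·CBB·CA·BAD·D·BAD·D·CBB·D·CA·CA
    A ↦ D
    B ↦ CBB
    C ↦ BAD
    D ↦ CA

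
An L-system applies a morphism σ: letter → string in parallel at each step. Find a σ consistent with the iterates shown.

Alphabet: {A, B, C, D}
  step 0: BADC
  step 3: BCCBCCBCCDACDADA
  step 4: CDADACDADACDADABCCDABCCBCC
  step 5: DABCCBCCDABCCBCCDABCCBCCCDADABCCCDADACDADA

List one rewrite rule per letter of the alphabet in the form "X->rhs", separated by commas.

  step 4 ⇒ step 5: CDADACDADACDADABCCDABCCBCC ⇒ DA·B·CC·B·CC·DA·B·CC·B·CC·DA·B·CC·B·CC·C·DA·DA·B·CC·C·DA·DA·C·DA·DA
    A ↦ CC
    B ↦ C
    C ↦ DA
    D ↦ B

A->CC, B->C, C->DA, D->B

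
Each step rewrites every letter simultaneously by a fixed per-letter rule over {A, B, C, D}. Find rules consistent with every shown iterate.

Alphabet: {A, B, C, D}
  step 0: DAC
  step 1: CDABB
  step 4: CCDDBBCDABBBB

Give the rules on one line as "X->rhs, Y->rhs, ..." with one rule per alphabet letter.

A->DA, B->D, C->BB, D->C

  step 0 ⇒ step 1: DAC ⇒ C·DA·BB
    A ↦ DA
    C ↦ BB
    D ↦ C
    B ↦ D  (constrained at step 1)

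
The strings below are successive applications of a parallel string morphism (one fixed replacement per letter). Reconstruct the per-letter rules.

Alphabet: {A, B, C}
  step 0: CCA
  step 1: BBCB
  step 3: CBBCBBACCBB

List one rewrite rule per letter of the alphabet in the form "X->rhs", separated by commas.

  step 0 ⇒ step 1: CCA ⇒ B·B·CB
    A ↦ CB
    C ↦ B
    B ↦ AC  (constrained at step 1)

A->CB, B->AC, C->B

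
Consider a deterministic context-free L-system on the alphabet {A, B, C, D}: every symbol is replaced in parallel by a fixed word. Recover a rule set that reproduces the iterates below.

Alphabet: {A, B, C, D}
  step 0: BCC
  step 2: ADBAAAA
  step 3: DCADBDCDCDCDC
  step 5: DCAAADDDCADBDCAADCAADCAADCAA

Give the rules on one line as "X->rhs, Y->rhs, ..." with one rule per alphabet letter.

A->DC, B->DB, C->DD, D->A

  step 2 ⇒ step 3: ADBAAAA ⇒ DC·A·DB·DC·DC·DC·DC
    A ↦ DC
    B ↦ DB
    D ↦ A
    C ↦ DD  (constrained at step 0)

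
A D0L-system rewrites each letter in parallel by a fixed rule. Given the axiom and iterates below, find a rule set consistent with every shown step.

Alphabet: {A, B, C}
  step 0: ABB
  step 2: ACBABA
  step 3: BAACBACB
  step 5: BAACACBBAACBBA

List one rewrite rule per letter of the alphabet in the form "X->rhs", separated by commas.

A->B, B->AC, C->A

  step 2 ⇒ step 3: ACBABA ⇒ B·A·AC·B·AC·B
    A ↦ B
    B ↦ AC
    C ↦ A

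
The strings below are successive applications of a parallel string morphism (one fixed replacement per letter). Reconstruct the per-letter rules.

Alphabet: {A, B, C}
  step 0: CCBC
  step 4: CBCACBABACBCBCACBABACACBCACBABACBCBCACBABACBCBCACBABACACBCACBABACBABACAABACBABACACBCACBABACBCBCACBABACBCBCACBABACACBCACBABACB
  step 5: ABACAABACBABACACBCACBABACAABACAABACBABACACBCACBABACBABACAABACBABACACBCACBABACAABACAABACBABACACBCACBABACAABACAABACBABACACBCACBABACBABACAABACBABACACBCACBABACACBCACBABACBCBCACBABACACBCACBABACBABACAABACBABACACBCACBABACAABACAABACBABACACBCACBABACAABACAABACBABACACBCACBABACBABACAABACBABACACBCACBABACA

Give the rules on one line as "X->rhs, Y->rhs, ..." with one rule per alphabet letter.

  step 4 ⇒ step 5: CBCACBABACBCBCACBABACACBCACBABACBCBCACBABACBCBCACBABACACBCACBABACBABACAABACBABACACBCACBABACBCBCACBABACBCBCACBABACACBCACBABACB ⇒ ABA·CA·ABA·CB·ABA·CA·CB·CA·CB·ABA·CA·ABA·CA·ABA·CB·ABA·CA·CB·CA·CB·ABA·CB·ABA·CA·ABA·CB·ABA·CA·CB·CA·CB·ABA·CA·ABA·CA·ABA·CB·ABA·CA·CB·CA·CB·ABA·CA·ABA·CA·ABA·CB·ABA·CA·CB·CA·CB·ABA·CB·ABA·CA·ABA·CB·ABA·CA·CB·CA·CB·ABA·CA·CB·CA·CB·ABA·CB·CB·CA·CB·ABA·CA·CB·CA·CB·ABA·CB·ABA·CA·ABA·CB·ABA·CA·CB·CA·CB·ABA·CA·ABA·CA·ABA·CB·ABA·CA·CB·CA·CB·ABA·CA·ABA·CA·ABA·CB·ABA·CA·CB·CA·CB·ABA·CB·ABA·CA·ABA·CB·ABA·CA·CB·CA·CB·ABA·CA
    A ↦ CB
    B ↦ CA
    C ↦ ABA

A->CB, B->CA, C->ABA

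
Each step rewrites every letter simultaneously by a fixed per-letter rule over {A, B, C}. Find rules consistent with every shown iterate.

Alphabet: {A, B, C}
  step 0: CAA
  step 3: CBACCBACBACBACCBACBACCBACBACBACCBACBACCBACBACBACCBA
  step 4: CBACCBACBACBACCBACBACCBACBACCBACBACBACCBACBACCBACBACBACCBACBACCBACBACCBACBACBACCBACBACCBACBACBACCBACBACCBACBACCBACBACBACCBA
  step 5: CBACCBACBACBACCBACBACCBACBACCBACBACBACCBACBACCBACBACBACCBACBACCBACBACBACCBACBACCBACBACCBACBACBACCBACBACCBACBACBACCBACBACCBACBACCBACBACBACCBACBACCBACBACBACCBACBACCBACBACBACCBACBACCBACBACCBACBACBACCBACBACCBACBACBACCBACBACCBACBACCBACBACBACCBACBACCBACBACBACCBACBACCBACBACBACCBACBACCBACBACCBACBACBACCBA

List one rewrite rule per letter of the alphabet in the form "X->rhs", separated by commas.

  step 4 ⇒ step 5: CBACCBACBACBACCBACBACCBACBACCBACBACBACCBACBACCBACBACBACCBACBACCBACBACCBACBACBACCBACBACCBACBACBACCBACBACCBACBACCBACBACBACCBA ⇒ CBA·C·CBA·CBA·CBA·C·CBA·CBA·C·CBA·CBA·C·CBA·CBA·CBA·C·CBA·CBA·C·CBA·CBA·CBA·C·CBA·CBA·C·CBA·CBA·CBA·C·CBA·CBA·C·CBA·CBA·C·CBA·CBA·CBA·C·CBA·CBA·C·CBA·CBA·CBA·C·CBA·CBA·C·CBA·CBA·C·CBA·CBA·CBA·C·CBA·CBA·C·CBA·CBA·CBA·C·CBA·CBA·C·CBA·CBA·CBA·C·CBA·CBA·C·CBA·CBA·C·CBA·CBA·CBA·C·CBA·CBA·C·CBA·CBA·CBA·C·CBA·CBA·C·CBA·CBA·C·CBA·CBA·CBA·C·CBA·CBA·C·CBA·CBA·CBA·C·CBA·CBA·C·CBA·CBA·CBA·C·CBA·CBA·C·CBA·CBA·C·CBA·CBA·CBA·C·CBA
    A ↦ CBA
    B ↦ C
    C ↦ CBA

A->CBA, B->C, C->CBA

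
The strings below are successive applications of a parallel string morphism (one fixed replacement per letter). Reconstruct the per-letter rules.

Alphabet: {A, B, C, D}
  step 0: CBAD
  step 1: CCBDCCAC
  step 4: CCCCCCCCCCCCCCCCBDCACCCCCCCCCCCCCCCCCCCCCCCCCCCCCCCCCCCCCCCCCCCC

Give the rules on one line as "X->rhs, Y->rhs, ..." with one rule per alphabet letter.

  step 0 ⇒ step 1: CBAD ⇒ CC·BD·C·CAC
    A ↦ C
    B ↦ BD
    C ↦ CC
    D ↦ CAC

A->C, B->BD, C->CC, D->CAC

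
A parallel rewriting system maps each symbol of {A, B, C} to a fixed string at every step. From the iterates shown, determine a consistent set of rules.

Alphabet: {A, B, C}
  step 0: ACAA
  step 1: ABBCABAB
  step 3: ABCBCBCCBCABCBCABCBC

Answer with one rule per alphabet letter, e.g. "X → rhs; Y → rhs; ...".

  step 0 ⇒ step 1: ACAA ⇒ AB·BC·AB·AB
    A ↦ AB
    C ↦ BC
    B ↦ C  (constrained at step 1)

A->AB, B->C, C->BC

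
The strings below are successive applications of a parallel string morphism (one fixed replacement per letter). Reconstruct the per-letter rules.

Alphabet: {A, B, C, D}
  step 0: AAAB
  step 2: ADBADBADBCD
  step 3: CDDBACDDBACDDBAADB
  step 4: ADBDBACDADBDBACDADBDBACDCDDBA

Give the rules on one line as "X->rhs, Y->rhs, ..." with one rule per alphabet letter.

  step 3 ⇒ step 4: CDDBACDDBACDDBAADB ⇒ A·DB·DB·A·CD·A·DB·DB·A·CD·A·DB·DB·A·CD·CD·DB·A
    A ↦ CD
    B ↦ A
    C ↦ A
    D ↦ DB

A->CD, B->A, C->A, D->DB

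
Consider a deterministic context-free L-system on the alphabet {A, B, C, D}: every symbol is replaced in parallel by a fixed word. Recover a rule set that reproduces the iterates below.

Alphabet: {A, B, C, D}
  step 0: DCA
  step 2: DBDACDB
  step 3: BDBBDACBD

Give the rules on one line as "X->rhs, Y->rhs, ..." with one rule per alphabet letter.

A->BD, B->D, C->AC, D->B

  step 2 ⇒ step 3: DBDACDB ⇒ B·D·B·BD·AC·B·D
    A ↦ BD
    B ↦ D
    C ↦ AC
    D ↦ B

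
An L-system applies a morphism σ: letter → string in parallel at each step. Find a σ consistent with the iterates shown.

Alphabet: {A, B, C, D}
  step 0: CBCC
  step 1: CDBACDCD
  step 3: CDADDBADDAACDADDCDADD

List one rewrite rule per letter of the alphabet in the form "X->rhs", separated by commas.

A->DD, B->BA, C->CD, D->A

  step 0 ⇒ step 1: CBCC ⇒ CD·BA·CD·CD
    B ↦ BA
    C ↦ CD
    A ↦ DD  (constrained at step 1)
    D ↦ A  (constrained at step 1)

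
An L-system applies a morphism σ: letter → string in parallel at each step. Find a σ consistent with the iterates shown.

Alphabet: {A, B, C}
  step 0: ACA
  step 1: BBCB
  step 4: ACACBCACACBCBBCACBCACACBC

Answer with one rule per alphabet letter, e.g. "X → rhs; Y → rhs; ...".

  step 0 ⇒ step 1: ACA ⇒ B·BC·B
    A ↦ B
    C ↦ BC
    B ↦ AC  (constrained at step 1)

A->B, B->AC, C->BC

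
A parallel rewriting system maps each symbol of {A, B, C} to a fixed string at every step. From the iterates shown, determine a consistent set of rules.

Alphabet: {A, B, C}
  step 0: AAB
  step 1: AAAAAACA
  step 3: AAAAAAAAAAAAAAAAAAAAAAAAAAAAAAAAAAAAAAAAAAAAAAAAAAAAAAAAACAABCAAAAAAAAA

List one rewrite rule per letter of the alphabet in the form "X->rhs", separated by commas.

A->AAA, B->CA, C->ABC

  step 0 ⇒ step 1: AAB ⇒ AAA·AAA·CA
    A ↦ AAA
    B ↦ CA
    C ↦ ABC  (constrained at step 1)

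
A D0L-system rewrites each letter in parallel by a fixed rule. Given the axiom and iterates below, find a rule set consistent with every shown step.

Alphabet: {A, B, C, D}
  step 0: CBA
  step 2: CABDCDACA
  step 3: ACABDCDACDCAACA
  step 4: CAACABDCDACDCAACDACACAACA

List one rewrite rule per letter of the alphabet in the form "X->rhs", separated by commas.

A->CA, B->BD, C->A, D->CD

  step 3 ⇒ step 4: ACABDCDACDCAACA ⇒ CA·A·CA·BD·CD·A·CD·CA·A·CD·A·CA·CA·A·CA
    A ↦ CA
    B ↦ BD
    C ↦ A
    D ↦ CD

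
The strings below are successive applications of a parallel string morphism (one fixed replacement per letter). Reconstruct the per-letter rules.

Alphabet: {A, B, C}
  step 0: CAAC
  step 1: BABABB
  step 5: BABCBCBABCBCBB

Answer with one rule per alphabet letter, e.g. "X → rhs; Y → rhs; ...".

A->AB, B->C, C->B

  step 0 ⇒ step 1: CAAC ⇒ B·AB·AB·B
    A ↦ AB
    C ↦ B
    B ↦ C  (constrained at step 1)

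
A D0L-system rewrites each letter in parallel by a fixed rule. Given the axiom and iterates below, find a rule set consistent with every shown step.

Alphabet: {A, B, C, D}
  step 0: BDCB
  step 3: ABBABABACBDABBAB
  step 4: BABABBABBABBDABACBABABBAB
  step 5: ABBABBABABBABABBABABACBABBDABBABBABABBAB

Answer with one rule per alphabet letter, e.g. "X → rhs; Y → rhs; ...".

  step 4 ⇒ step 5: BABABBABBABBDABACBABABBAB ⇒ AB·B·AB·B·AB·AB·B·AB·AB·B·AB·AB·AC·B·AB·B·D·AB·B·AB·B·AB·AB·B·AB
    A ↦ B
    B ↦ AB
    C ↦ D
    D ↦ AC

A->B, B->AB, C->D, D->AC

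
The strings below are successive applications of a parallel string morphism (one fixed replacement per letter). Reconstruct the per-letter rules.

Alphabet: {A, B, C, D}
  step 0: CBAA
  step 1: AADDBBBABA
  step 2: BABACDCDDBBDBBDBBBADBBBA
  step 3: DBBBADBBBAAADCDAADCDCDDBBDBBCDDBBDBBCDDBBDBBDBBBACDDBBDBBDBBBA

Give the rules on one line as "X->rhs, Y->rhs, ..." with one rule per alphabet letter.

  step 2 ⇒ step 3: BABACDCDDBBDBBDBBBADBBBA ⇒ DBB·BA·DBB·BA·AAD·CD·AAD·CD·CD·DBB·DBB·CD·DBB·DBB·CD·DBB·DBB·DBB·BA·CD·DBB·DBB·DBB·BA
    A ↦ BA
    B ↦ DBB
    C ↦ AAD
    D ↦ CD

A->BA, B->DBB, C->AAD, D->CD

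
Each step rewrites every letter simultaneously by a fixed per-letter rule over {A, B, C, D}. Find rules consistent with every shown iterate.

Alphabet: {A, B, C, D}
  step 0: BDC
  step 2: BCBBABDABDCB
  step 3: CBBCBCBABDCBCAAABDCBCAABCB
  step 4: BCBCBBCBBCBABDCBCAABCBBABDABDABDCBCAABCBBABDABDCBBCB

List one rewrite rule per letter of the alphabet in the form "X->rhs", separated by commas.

A->ABD, B->CB, C->B, D->CAA

  step 3 ⇒ step 4: CBBCBCBABDCBCAAABDCBCAABCB ⇒ B·CB·CB·B·CB·B·CB·ABD·CB·CAA·B·CB·B·ABD·ABD·ABD·CB·CAA·B·CB·B·ABD·ABD·CB·B·CB
    A ↦ ABD
    B ↦ CB
    C ↦ B
    D ↦ CAA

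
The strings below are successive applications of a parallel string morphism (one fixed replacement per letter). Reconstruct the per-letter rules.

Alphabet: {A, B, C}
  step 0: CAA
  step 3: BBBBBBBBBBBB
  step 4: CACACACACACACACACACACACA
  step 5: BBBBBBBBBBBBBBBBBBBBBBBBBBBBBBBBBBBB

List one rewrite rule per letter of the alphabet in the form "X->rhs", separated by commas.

A->B, B->CA, C->BB

  step 4 ⇒ step 5: CACACACACACACACACACACACA ⇒ BB·B·BB·B·BB·B·BB·B·BB·B·BB·B·BB·B·BB·B·BB·B·BB·B·BB·B·BB·B
    A ↦ B
    C ↦ BB
  step 3 ⇒ step 4: BBBBBBBBBBBB ⇒ CA·CA·CA·CA·CA·CA·CA·CA·CA·CA·CA·CA
    B ↦ CA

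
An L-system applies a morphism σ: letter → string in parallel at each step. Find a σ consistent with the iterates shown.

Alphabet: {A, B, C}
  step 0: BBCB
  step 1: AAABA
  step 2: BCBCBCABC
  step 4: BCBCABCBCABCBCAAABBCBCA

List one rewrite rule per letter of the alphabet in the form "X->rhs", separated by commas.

A->BC, B->A, C->AB

  step 1 ⇒ step 2: AAABA ⇒ BC·BC·BC·A·BC
    A ↦ BC
    B ↦ A
  step 0 ⇒ step 1: BBCB ⇒ A·A·AB·A
    C ↦ AB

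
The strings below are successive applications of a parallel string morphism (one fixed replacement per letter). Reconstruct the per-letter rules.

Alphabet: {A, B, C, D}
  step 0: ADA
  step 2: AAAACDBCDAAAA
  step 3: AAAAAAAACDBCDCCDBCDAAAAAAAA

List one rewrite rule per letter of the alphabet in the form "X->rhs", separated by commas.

  step 2 ⇒ step 3: AAAACDBCDAAAA ⇒ AA·AA·AA·AA·CDB·CD·C·CDB·CD·AA·AA·AA·AA
    A ↦ AA
    B ↦ C
    C ↦ CDB
    D ↦ CD

A->AA, B->C, C->CDB, D->CD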